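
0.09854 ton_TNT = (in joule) 4.123e+08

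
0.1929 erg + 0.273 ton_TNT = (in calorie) 2.73e+08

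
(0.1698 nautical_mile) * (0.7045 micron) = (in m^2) 0.0002215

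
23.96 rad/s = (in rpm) 228.8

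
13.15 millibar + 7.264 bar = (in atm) 7.182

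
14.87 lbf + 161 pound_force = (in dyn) 7.823e+07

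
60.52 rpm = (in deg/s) 363.1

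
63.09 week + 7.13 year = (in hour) 7.306e+04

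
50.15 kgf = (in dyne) 4.918e+07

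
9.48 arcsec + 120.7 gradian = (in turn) 0.3018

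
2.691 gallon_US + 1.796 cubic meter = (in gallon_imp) 397.3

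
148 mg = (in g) 0.148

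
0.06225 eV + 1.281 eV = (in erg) 2.152e-12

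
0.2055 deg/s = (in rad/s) 0.003587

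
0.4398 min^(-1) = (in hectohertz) 7.33e-05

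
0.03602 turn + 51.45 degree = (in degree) 64.42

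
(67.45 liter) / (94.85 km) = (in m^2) 7.111e-07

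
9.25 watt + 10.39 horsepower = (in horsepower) 10.4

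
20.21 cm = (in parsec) 6.55e-18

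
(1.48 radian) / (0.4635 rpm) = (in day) 0.0003529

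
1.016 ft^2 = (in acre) 2.332e-05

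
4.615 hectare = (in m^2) 4.615e+04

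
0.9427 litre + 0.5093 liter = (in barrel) 0.009133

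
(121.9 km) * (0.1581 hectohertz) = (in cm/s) 1.927e+08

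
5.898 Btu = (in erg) 6.223e+10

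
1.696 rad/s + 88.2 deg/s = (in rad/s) 3.235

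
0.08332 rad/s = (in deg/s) 4.774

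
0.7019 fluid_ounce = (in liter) 0.02076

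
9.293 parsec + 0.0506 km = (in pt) 8.128e+20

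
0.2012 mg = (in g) 0.0002012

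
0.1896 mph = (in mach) 0.0002489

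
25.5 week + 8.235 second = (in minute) 2.57e+05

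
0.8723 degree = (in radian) 0.01522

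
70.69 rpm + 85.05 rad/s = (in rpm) 882.9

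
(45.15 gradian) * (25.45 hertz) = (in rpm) 172.4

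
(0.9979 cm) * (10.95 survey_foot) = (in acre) 8.23e-06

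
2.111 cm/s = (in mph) 0.04722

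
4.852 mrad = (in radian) 0.004852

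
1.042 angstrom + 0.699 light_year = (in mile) 4.109e+12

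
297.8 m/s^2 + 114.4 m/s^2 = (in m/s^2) 412.2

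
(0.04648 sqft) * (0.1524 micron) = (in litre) 6.581e-07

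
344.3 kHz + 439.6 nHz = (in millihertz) 3.443e+08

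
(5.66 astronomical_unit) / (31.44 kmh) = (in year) 3074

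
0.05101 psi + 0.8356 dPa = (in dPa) 3518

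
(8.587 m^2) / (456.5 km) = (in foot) 6.171e-05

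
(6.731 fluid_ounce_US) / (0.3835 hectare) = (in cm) 5.191e-06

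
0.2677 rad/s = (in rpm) 2.556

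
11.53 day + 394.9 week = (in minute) 3.997e+06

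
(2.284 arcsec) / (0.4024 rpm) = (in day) 3.041e-09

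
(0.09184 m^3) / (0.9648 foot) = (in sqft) 3.362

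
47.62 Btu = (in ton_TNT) 1.201e-05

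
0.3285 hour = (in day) 0.01369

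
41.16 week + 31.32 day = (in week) 45.63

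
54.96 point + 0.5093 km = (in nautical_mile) 0.275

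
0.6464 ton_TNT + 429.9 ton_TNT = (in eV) 1.124e+31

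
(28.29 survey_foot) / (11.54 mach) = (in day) 2.54e-08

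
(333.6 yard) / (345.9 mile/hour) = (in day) 2.283e-05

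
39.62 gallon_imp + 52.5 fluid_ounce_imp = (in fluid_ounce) 6141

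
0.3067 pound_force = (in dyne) 1.364e+05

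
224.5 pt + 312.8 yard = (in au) 1.912e-09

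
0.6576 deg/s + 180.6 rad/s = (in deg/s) 1.035e+04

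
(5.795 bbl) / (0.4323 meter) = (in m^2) 2.131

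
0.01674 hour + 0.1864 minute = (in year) 2.266e-06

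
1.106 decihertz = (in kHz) 0.0001106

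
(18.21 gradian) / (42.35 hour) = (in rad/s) 1.876e-06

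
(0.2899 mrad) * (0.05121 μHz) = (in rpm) 1.418e-10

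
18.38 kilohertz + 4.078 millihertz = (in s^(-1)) 1.838e+04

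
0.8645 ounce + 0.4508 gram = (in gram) 24.96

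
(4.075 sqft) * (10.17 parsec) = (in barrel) 7.473e+17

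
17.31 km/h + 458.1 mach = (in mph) 3.489e+05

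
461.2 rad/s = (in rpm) 4404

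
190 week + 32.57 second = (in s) 1.149e+08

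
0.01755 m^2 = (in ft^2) 0.1889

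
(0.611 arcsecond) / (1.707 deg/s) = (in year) 3.153e-12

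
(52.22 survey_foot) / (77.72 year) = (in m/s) 6.494e-09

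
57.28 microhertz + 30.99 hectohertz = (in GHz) 3.099e-06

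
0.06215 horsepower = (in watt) 46.35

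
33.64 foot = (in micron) 1.025e+07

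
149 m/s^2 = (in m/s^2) 149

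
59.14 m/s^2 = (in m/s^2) 59.14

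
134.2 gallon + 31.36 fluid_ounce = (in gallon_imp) 111.9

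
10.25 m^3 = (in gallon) 2708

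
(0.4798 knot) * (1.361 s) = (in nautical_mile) 0.0001814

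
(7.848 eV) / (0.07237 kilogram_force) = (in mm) 1.772e-15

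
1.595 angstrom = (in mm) 1.595e-07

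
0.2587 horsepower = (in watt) 192.9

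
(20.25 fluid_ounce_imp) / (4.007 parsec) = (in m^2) 4.653e-21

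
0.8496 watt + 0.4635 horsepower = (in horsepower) 0.4646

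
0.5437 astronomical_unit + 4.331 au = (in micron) 7.292e+17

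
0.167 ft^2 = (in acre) 3.834e-06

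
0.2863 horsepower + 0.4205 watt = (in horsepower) 0.2869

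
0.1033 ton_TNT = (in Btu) 4.097e+05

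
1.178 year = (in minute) 6.192e+05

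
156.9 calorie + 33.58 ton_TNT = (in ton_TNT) 33.58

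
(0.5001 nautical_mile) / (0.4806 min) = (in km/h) 115.6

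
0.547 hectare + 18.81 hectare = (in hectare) 19.36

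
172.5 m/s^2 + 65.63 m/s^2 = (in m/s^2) 238.1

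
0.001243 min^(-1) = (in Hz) 2.072e-05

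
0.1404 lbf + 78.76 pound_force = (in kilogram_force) 35.79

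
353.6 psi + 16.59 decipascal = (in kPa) 2438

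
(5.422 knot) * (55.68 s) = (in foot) 509.5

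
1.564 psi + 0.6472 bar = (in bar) 0.755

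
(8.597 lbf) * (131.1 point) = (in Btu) 0.001676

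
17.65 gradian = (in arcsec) 5.719e+04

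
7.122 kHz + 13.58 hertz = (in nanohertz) 7.136e+12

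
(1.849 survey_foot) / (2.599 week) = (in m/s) 3.585e-07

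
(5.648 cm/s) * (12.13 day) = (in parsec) 1.918e-12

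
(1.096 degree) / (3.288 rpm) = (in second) 0.05556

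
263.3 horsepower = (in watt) 1.963e+05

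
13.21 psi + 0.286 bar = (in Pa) 1.197e+05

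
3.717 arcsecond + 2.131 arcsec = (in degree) 0.001624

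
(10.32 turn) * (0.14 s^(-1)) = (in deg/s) 520.1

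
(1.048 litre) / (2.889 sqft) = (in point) 11.07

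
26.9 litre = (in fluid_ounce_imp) 946.7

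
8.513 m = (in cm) 851.3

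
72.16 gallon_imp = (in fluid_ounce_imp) 1.155e+04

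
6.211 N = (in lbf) 1.396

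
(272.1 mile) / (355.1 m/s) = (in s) 1233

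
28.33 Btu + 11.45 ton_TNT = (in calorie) 1.145e+10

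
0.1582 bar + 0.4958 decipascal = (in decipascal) 1.582e+05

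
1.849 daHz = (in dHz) 184.9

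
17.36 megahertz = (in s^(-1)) 1.736e+07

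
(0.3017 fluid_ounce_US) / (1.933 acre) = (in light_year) 1.206e-25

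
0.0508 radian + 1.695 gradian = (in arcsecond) 1.597e+04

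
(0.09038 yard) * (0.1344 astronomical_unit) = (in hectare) 1.662e+05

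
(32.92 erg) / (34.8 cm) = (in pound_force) 2.127e-06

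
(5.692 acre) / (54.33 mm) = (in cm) 4.24e+07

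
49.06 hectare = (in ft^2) 5.281e+06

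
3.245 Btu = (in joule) 3424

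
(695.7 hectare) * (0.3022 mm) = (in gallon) 5.554e+05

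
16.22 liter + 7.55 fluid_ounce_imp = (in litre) 16.43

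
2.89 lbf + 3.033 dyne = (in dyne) 1.286e+06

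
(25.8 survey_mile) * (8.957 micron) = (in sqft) 4.003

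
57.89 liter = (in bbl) 0.3641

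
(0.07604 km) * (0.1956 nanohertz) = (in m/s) 1.487e-08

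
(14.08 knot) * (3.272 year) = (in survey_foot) 2.452e+09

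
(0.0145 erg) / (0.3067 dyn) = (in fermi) 4.728e+11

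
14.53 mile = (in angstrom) 2.338e+14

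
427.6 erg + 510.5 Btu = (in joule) 5.386e+05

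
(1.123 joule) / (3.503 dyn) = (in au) 2.143e-07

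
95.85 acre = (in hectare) 38.79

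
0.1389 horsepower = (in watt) 103.6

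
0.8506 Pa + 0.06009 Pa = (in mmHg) 0.006831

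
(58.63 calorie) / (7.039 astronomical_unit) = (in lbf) 5.237e-11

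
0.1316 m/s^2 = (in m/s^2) 0.1316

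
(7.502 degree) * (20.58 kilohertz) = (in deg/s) 1.544e+05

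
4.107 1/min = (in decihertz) 0.6845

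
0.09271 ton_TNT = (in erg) 3.879e+15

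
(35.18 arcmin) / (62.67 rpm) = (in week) 2.578e-09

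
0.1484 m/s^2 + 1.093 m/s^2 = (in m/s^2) 1.241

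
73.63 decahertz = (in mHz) 7.363e+05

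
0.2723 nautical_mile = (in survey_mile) 0.3134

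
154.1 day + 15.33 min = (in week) 22.02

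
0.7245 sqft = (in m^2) 0.06731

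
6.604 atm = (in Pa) 6.692e+05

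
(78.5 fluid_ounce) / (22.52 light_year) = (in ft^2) 1.173e-19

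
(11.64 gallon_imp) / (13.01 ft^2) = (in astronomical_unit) 2.927e-13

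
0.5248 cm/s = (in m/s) 0.005248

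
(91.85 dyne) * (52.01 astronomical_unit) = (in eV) 4.46e+28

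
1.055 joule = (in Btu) 0.0009999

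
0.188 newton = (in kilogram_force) 0.01917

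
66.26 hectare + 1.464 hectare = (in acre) 167.3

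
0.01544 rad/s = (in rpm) 0.1474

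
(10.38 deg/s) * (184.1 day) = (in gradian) 1.835e+08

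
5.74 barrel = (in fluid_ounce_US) 3.086e+04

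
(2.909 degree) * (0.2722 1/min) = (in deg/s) 0.0132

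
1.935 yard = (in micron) 1.769e+06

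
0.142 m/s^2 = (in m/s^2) 0.142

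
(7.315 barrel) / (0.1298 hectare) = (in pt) 2.54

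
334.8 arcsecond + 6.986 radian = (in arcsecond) 1.441e+06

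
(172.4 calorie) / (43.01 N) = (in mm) 1.677e+04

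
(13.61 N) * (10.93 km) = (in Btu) 141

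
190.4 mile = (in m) 3.064e+05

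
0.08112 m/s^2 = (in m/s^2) 0.08112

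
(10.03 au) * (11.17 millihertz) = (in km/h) 6.034e+10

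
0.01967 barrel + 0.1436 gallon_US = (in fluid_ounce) 124.1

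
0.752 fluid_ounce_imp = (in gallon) 0.005644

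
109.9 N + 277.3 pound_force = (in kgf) 137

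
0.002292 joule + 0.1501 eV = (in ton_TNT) 5.478e-13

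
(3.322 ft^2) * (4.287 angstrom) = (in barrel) 8.322e-10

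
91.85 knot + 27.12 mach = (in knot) 1.804e+04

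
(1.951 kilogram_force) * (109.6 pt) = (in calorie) 0.1768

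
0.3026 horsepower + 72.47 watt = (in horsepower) 0.3998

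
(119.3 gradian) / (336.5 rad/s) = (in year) 1.766e-10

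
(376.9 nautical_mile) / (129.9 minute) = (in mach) 0.263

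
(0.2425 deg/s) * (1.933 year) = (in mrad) 2.58e+08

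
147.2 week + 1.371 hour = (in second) 8.903e+07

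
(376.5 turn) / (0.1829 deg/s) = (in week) 1.225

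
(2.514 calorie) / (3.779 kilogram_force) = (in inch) 11.17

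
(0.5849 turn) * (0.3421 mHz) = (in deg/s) 0.07203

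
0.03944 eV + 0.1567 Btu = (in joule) 165.3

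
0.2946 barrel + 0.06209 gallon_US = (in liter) 47.07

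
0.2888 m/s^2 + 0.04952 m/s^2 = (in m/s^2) 0.3383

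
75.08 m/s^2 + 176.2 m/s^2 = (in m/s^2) 251.3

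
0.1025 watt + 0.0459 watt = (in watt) 0.1484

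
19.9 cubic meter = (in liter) 1.99e+04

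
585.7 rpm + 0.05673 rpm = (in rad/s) 61.34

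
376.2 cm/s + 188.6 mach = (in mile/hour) 1.437e+05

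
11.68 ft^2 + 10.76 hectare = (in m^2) 1.076e+05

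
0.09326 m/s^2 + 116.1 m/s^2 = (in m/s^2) 116.2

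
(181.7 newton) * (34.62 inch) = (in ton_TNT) 3.819e-08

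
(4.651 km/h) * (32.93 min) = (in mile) 1.586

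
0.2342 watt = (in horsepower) 0.0003141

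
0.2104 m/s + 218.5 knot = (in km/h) 405.4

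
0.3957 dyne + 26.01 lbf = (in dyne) 1.157e+07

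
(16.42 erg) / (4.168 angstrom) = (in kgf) 401.7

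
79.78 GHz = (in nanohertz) 7.978e+19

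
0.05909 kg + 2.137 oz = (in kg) 0.1197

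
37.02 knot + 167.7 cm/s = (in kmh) 74.6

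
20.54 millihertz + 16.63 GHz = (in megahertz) 1.663e+04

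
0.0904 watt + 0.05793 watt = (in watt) 0.1483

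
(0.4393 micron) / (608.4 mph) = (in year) 5.122e-17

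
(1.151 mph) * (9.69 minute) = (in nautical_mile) 0.1615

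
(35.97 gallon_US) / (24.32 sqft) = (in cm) 6.026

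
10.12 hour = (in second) 3.643e+04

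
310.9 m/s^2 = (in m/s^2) 310.9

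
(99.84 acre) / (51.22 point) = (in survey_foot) 7.336e+07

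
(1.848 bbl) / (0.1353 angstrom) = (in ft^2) 2.337e+11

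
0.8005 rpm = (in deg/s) 4.803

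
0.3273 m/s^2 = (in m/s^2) 0.3273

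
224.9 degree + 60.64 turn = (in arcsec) 7.94e+07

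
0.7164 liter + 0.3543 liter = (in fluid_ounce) 36.2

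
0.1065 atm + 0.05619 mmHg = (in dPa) 1.08e+05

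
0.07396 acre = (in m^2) 299.3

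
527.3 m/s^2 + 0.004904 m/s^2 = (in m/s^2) 527.3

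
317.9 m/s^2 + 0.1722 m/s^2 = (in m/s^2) 318.1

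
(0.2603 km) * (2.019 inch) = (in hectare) 0.001335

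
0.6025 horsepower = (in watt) 449.3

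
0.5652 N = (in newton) 0.5652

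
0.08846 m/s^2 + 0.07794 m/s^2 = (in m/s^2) 0.1664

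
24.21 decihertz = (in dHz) 24.21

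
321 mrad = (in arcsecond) 6.621e+04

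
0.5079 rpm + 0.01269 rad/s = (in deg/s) 3.774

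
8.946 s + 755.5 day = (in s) 6.528e+07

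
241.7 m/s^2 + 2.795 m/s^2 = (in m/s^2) 244.5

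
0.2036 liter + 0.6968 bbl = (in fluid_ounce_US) 3753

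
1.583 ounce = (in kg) 0.04488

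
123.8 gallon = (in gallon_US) 123.8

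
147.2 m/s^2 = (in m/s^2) 147.2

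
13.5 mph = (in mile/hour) 13.5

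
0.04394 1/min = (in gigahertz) 7.323e-13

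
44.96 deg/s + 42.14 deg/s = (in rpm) 14.52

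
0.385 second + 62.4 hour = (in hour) 62.4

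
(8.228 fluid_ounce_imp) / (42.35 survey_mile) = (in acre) 8.476e-13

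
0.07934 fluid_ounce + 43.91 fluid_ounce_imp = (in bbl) 0.007862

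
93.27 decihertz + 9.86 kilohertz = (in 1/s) 9869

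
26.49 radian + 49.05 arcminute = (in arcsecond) 5.467e+06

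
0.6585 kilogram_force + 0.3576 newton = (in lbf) 1.532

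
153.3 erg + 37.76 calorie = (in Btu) 0.1497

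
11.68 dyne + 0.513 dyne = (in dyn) 12.19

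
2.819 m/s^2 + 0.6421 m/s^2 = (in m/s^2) 3.461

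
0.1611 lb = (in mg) 7.307e+04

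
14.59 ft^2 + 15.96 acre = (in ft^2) 6.952e+05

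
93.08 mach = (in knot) 6.161e+04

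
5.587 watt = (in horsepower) 0.007492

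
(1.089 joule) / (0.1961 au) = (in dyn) 3.712e-06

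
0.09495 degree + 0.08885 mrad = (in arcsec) 360.1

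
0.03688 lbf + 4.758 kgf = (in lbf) 10.53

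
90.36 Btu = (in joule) 9.533e+04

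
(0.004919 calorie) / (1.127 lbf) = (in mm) 4.105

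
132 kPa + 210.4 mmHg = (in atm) 1.58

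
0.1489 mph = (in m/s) 0.06656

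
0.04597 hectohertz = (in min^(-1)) 275.8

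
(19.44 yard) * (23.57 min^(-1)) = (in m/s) 6.983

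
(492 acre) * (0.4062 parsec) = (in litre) 2.496e+25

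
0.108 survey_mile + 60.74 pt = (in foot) 570.3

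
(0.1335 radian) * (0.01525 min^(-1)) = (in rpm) 0.000324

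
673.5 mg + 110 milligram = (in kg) 0.0007835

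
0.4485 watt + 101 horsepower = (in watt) 7.532e+04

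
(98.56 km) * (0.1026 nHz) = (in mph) 2.262e-05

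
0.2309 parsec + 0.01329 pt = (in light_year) 0.7531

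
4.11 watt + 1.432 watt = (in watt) 5.542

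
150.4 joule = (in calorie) 35.95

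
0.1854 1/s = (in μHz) 1.854e+05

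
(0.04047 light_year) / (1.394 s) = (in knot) 5.339e+14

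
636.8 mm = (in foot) 2.089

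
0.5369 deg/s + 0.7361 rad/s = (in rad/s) 0.7455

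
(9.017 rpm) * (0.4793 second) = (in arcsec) 9.335e+04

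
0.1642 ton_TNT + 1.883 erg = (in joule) 6.87e+08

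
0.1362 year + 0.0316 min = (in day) 49.71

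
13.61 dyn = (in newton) 0.0001361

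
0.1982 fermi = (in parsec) 6.423e-33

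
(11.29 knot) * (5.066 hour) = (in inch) 4.17e+06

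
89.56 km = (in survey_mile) 55.65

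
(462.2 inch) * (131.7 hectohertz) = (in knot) 3.005e+05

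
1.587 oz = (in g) 44.99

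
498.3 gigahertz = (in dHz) 4.983e+12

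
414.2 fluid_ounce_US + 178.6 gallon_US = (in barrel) 4.329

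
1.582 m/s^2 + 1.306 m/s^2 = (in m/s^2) 2.888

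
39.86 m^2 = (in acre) 0.00985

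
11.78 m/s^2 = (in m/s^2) 11.78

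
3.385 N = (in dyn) 3.385e+05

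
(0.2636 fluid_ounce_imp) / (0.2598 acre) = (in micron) 0.007124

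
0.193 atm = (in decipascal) 1.956e+05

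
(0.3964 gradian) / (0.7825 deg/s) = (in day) 5.277e-06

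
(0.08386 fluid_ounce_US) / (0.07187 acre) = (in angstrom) 85.27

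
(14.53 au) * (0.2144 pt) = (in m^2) 1.644e+08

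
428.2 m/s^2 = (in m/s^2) 428.2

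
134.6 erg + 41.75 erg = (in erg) 176.3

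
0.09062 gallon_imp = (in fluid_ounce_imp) 14.5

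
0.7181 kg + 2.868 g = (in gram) 721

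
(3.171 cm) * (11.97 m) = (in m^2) 0.3796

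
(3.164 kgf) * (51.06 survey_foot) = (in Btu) 0.4577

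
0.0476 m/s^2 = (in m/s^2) 0.0476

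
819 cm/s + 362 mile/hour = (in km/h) 612.1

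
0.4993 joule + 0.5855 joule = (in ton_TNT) 2.593e-10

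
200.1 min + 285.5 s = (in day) 0.1423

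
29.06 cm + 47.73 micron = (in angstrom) 2.906e+09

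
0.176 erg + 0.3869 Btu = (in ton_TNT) 9.756e-08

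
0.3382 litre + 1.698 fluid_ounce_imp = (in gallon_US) 0.1021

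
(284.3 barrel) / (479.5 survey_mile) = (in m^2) 5.857e-05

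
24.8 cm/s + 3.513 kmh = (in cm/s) 122.4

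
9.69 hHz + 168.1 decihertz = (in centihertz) 9.858e+04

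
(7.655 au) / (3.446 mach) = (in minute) 1.627e+07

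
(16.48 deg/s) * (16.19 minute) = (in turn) 44.47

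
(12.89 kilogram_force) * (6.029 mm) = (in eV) 4.757e+18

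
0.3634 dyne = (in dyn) 0.3634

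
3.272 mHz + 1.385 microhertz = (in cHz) 0.3273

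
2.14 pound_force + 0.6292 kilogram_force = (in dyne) 1.569e+06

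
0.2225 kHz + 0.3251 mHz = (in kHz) 0.2225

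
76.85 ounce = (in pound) 4.803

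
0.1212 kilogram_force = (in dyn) 1.189e+05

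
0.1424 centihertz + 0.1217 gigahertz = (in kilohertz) 1.217e+05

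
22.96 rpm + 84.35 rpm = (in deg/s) 643.9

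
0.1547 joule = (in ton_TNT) 3.697e-11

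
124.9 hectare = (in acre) 308.6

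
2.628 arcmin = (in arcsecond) 157.7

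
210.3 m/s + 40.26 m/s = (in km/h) 902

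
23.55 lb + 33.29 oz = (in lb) 25.63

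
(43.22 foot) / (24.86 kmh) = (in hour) 0.0005299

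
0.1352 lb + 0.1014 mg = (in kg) 0.06133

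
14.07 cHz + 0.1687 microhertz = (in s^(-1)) 0.1407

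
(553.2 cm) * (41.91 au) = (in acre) 8.571e+09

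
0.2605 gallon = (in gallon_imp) 0.2169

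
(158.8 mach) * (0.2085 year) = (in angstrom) 3.555e+21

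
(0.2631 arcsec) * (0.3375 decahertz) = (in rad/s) 4.305e-06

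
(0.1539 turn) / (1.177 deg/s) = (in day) 0.0005448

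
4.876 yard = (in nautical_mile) 0.002407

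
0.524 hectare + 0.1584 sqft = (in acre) 1.295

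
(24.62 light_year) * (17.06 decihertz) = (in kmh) 1.431e+18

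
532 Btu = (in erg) 5.613e+12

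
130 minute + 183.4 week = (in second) 1.109e+08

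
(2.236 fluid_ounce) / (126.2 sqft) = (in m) 5.64e-06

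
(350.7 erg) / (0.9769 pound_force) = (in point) 0.02288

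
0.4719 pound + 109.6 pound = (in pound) 110.1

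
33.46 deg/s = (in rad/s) 0.584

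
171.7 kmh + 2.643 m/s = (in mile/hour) 112.6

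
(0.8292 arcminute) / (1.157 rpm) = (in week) 3.292e-09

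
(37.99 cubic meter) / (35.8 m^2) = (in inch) 41.78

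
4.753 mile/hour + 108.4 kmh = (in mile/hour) 72.11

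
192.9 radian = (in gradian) 1.228e+04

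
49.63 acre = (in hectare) 20.08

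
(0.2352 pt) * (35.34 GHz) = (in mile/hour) 6.559e+06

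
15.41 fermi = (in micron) 1.541e-08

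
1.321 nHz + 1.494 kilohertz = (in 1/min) 8.964e+04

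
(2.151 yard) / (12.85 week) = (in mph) 5.661e-07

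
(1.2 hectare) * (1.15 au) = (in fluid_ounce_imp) 7.266e+19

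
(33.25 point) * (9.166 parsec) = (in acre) 8.198e+11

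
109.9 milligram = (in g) 0.1099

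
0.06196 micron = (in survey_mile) 3.85e-11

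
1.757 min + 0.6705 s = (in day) 0.001228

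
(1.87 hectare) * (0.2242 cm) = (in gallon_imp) 9222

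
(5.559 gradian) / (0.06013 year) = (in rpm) 4.397e-07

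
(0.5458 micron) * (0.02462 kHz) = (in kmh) 4.838e-05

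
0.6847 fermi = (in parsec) 2.219e-32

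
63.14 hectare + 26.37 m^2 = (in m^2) 6.314e+05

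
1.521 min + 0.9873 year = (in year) 0.9873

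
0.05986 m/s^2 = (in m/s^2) 0.05986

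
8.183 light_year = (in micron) 7.742e+22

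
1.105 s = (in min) 0.01842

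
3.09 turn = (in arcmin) 6.674e+04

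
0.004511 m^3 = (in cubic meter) 0.004511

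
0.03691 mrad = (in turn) 5.874e-06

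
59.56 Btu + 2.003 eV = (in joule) 6.284e+04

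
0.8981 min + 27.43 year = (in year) 27.43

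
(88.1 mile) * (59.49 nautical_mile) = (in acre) 3.86e+06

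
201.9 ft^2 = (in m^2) 18.76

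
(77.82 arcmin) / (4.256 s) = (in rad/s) 0.005319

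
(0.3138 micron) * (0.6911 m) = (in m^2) 2.169e-07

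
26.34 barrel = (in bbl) 26.34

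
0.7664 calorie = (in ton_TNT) 7.664e-10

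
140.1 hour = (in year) 0.01599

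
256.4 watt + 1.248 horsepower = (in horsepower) 1.592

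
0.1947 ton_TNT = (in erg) 8.146e+15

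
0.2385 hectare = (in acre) 0.5893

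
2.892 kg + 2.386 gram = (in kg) 2.894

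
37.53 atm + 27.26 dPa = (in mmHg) 2.852e+04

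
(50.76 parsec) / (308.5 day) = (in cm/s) 5.876e+12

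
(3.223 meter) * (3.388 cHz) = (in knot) 0.2123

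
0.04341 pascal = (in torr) 0.0003256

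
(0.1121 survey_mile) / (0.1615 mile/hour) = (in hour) 0.6941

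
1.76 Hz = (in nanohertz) 1.76e+09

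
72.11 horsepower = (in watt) 5.377e+04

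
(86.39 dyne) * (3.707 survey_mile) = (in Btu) 0.004885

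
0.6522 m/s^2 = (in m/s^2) 0.6522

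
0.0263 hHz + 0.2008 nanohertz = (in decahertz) 0.263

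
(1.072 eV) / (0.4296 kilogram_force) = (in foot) 1.338e-19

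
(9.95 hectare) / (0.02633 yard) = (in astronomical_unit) 2.763e-05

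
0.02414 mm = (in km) 2.414e-08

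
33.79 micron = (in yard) 3.695e-05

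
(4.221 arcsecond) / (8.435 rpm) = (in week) 3.831e-11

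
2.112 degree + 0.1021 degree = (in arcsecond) 7971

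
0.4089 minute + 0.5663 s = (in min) 0.4183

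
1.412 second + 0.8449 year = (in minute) 4.441e+05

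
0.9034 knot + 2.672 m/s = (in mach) 0.009212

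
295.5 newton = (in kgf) 30.13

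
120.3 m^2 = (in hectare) 0.01203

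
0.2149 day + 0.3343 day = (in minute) 790.8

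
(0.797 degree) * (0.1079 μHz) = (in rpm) 1.433e-08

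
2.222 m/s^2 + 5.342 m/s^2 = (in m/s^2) 7.564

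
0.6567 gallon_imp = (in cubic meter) 0.002985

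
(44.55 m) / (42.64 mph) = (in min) 0.03895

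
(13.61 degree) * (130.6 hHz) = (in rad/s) 3102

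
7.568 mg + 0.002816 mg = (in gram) 0.007571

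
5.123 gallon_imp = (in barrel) 0.1465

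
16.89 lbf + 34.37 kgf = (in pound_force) 92.66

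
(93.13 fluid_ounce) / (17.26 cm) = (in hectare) 1.596e-06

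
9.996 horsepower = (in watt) 7454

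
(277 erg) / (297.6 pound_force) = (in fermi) 2.092e+07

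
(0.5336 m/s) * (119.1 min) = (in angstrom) 3.813e+13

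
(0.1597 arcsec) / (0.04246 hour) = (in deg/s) 2.902e-07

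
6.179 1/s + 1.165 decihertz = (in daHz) 0.6296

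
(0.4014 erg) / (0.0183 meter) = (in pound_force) 4.931e-07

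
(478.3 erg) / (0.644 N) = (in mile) 4.615e-08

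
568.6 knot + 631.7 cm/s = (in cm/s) 2.988e+04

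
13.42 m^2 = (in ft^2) 144.5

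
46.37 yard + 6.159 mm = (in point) 1.202e+05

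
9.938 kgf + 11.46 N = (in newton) 108.9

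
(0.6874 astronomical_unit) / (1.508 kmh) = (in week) 4.059e+05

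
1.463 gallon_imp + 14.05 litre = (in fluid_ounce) 700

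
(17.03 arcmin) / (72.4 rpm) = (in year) 2.072e-11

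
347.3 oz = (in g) 9846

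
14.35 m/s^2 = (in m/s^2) 14.35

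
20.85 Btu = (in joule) 2.2e+04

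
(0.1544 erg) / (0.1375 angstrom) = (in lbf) 252.4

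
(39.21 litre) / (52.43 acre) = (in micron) 0.1848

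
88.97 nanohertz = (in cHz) 8.897e-06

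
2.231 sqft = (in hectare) 2.073e-05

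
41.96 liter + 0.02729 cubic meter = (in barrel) 0.4356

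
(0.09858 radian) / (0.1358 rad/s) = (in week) 1.2e-06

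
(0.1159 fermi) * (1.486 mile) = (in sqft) 2.983e-12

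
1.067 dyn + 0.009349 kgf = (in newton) 0.09169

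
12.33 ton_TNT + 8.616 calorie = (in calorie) 1.233e+10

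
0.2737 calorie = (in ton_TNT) 2.737e-10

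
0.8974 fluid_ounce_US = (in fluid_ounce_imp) 0.9341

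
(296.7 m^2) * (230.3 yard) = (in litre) 6.248e+07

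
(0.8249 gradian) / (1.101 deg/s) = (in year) 2.138e-08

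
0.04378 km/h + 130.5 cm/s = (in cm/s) 131.7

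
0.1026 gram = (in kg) 0.0001026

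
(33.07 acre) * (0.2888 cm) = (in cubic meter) 386.5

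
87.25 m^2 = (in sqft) 939.2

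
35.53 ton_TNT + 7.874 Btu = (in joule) 1.487e+11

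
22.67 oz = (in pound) 1.417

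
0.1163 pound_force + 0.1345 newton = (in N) 0.6518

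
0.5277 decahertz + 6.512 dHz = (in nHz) 5.928e+09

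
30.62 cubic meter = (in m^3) 30.62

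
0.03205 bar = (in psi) 0.4648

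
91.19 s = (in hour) 0.02533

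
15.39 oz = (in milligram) 4.363e+05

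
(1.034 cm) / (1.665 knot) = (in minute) 0.0002012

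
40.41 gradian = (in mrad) 634.8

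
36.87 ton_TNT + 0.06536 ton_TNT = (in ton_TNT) 36.94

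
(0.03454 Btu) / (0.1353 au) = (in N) 1.8e-09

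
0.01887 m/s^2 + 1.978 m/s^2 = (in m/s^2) 1.997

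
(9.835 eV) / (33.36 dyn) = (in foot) 1.55e-14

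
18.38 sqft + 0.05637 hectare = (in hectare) 0.05654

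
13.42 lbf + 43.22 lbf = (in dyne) 2.519e+07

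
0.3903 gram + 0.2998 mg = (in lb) 0.0008611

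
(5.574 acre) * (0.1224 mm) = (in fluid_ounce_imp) 9.717e+04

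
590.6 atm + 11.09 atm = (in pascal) 6.097e+07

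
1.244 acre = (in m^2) 5034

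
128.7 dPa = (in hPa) 0.1287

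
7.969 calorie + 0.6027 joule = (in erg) 3.394e+08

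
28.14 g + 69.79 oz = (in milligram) 2.007e+06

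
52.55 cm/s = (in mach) 0.001543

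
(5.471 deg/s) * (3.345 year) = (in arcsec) 2.078e+12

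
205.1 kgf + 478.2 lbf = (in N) 4138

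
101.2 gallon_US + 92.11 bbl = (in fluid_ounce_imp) 5.289e+05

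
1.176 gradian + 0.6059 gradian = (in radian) 0.02799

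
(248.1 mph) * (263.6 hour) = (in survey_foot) 3.453e+08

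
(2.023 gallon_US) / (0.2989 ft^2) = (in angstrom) 2.758e+09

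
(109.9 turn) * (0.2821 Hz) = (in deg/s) 1.116e+04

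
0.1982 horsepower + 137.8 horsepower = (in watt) 1.029e+05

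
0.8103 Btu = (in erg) 8.549e+09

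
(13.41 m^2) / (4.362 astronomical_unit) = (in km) 2.055e-14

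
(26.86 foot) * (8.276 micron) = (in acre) 1.674e-08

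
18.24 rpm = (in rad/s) 1.91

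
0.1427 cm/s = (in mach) 4.191e-06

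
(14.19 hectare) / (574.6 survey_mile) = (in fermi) 1.535e+14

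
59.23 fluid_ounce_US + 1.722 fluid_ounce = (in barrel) 0.01134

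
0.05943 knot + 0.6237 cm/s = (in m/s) 0.03681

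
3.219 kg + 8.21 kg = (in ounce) 403.1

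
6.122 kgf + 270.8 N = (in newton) 330.8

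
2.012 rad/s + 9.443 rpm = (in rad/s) 3.001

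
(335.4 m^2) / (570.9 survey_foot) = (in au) 1.288e-11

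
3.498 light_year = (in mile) 2.056e+13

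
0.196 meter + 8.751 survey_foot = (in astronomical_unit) 1.914e-11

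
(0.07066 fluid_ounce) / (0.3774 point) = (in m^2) 0.0157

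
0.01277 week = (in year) 0.0002449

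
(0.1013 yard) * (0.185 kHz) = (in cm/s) 1714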